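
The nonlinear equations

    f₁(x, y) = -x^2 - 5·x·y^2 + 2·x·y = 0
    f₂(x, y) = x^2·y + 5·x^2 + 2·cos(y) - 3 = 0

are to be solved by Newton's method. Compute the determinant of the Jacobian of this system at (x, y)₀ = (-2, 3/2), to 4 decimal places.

667.4787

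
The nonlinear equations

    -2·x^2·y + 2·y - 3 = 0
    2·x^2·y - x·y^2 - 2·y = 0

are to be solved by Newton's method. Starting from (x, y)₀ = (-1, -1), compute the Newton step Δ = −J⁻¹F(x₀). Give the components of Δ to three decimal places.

At (-1, -1): F = (-3.000, 1.000).
Jacobian J = [[-4·x·y, -2·x^2 + 2], [4·x·y - y^2, 2·x^2 - 2·x·y - 2]].
At the point, J = [[-4.000, 0.000], [3.000, -2.000]] (det J = 8.000).
Solving J·Δ = −F gives Δ = (-0.750, -0.625).

(-0.750, -0.625)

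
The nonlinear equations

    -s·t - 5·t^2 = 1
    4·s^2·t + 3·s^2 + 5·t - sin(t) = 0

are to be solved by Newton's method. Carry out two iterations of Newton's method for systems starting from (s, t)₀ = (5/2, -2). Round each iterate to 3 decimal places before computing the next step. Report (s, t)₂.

(2.302, -0.556)

At (5/2, -2): F = (-16.000, -40.34070).
Jacobian J = [[-t, -s - 10·t], [8·s·t + 6·s, 4·s^2 - cos(t) + 5]].
At the point, J = [[2.000, 17.500], [-25.000, 30.41615]] (det J = 498.33229).
Solving J·Δ = −F gives Δ = (-0.440, 0.965).
Then the next iterate is (s, t)₁ = (2.060, -1.035).
Round to (2.060, -1.035) and repeat: F = (-4.22402, -9.15284), J = [[1.035, 8.290], [-4.69680, 21.46387]].
Δ = (0.242, 0.479), so (s, t)₂ = (2.302, -0.556).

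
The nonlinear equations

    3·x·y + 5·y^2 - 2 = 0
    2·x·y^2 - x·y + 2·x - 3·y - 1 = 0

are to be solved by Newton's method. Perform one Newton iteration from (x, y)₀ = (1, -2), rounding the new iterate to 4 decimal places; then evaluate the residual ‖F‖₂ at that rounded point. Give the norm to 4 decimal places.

5.5925

At (1, -2): F = (12.0000, 17.0000).
Jacobian J = [[3·y, 3·x + 10·y], [2·y^2 - y + 2, 4·x·y - x - 3]].
At the point, J = [[-6.0000, -17.0000], [12.0000, -12.0000]] (det J = 276.0000).
Solving J·Δ = −F gives Δ = (-0.5254, 0.8913).
Then the next iterate is (x, y)₁ = (0.4746, -1.1087).
Re-evaluating at (0.4746, -1.1087): F = (2.567511, 4.968261), so ‖F‖₂ = 5.5925.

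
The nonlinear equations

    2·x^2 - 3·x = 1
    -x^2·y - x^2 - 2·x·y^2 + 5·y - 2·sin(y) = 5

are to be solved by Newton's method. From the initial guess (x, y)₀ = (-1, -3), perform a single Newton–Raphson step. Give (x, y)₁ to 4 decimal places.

(-0.4286, -5.0414)

At (-1, -3): F = (4.0000, 0.282240).
Jacobian J = [[4·x - 3, 0], [-2·x·y - 2·x - 2·y^2, -x^2 - 4·x·y - 2·cos(y) + 5]].
At the point, J = [[-7.0000, 0.0000], [-22.0000, -6.020015]] (det J = 42.140105).
Solving J·Δ = −F gives Δ = (0.5714, -2.0414).
Then the next iterate is (x, y)₁ = (-0.4286, -5.0414).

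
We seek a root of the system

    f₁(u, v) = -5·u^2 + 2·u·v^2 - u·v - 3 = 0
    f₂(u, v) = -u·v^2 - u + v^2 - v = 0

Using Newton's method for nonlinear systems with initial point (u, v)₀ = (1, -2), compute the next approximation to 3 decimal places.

At (1, -2): F = (2.000, 1.000).
Jacobian J = [[-10·u + 2·v^2 - v, 4·u·v - u], [-v^2 - 1, -2·u·v + 2·v - 1]].
At the point, J = [[0.000, -9.000], [-5.000, -1.000]] (det J = -45.000).
Solving J·Δ = −F gives Δ = (0.156, 0.222).
Then the next iterate is (u, v)₁ = (1.156, -1.778).

(1.156, -1.778)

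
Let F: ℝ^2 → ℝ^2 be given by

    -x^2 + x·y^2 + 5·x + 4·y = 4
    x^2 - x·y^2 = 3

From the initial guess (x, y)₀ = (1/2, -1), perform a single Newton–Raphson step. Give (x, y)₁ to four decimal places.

At (1/2, -1): F = (-5.2500, -3.2500).
Jacobian J = [[-2·x + y^2 + 5, 2·x·y + 4], [2·x - y^2, -2·x·y]].
At the point, J = [[5.0000, 3.0000], [0.0000, 1.0000]] (det J = 5.0000).
Solving J·Δ = −F gives Δ = (-0.9000, 3.2500).
Then the next iterate is (x, y)₁ = (-0.4000, 2.2500).

(-0.4000, 2.2500)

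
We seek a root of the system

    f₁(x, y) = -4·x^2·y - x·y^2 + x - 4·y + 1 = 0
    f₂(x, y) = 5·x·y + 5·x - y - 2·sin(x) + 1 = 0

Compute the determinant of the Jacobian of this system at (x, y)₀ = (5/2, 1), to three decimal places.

J = [[-8·x·y - y^2 + 1, -4·x^2 - 2·x·y - 4], [5·y - 2·cos(x) + 5, 5·x - 1]].
At the point, J = [[-20.000, -34.000], [11.60229, 11.500]].
det J = 164.478.

164.478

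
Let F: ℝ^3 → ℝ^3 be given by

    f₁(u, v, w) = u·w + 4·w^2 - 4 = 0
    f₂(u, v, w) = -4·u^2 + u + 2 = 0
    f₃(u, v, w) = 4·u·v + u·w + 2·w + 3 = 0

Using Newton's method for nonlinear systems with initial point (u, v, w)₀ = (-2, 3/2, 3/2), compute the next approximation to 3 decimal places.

(-1.059, 1.257, 1.159)

At (-2, 3/2, 3/2): F = (2.000, -16.000, -9.000).
Jacobian J = [[w, 0, u + 8·w], [-8·u + 1, 0, 0], [4·v + w, 4·u, u + 2]].
At the point, J = [[1.500, 0.000, 10.000], [17.000, 0.000, 0.000], [7.500, -8.000, 0.000]] (det J = -1360.000).
Solving J·Δ = −F gives Δ = (0.941, -0.243, -0.341).
Then the next iterate is (u, v, w)₁ = (-1.059, 1.257, 1.159).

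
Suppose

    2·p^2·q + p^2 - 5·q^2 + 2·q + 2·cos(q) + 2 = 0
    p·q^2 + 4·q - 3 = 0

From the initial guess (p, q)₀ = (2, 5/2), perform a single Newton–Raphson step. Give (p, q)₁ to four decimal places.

(1.3369, 1.4031)

At (2, 5/2): F = (-1.852287, 19.5000).
Jacobian J = [[4·p·q + 2·p, 2·p^2 - 10·q - 2·sin(q) + 2], [q^2, 2·p·q + 4]].
At the point, J = [[24.0000, -16.196944], [6.2500, 14.0000]] (det J = 437.230902).
Solving J·Δ = −F gives Δ = (-0.6631, -1.0969).
Then the next iterate is (p, q)₁ = (1.3369, 1.4031).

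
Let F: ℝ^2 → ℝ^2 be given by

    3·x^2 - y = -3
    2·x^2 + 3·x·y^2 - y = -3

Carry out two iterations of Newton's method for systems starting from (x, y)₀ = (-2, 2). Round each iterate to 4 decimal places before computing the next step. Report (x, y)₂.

At (-2, 2): F = (13.0000, -15.0000).
Jacobian J = [[6·x, -1], [4·x + 3·y^2, 6·x·y - 1]].
At the point, J = [[-12.0000, -1.0000], [4.0000, -25.0000]] (det J = 304.0000).
Solving J·Δ = −F gives Δ = (1.1184, -0.4211).
Then the next iterate is (x, y)₁ = (-0.8816, 1.5789).
Round to (-0.8816, 1.5789) and repeat: F = (3.752756, -3.617751), J = [[-5.2896, -1.0000], [3.952376, -9.351749]].
Δ = (0.7247, -0.0806), so (x, y)₂ = (-0.1569, 1.4983).

(-0.1569, 1.4983)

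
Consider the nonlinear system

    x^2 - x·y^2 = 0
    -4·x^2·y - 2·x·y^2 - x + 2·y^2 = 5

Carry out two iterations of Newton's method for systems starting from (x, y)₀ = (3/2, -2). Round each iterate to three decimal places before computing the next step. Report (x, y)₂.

At (3/2, -2): F = (-3.750, 7.500).
Jacobian J = [[2·x - y^2, -2·x·y], [-8·x·y - 2·y^2 - 1, -4·x^2 - 4·x·y + 4·y]].
At the point, J = [[-1.000, 6.000], [15.000, -5.000]] (det J = -85.000).
Solving J·Δ = −F gives Δ = (-0.309, 0.574).
Then the next iterate is (x, y)₁ = (1.191, -1.426).
Round to (1.191, -1.426) and repeat: F = (-1.00339, 1.12323), J = [[0.34852, 3.39673], [8.51998, -4.58446]].
Δ = (0.026, 0.293), so (x, y)₂ = (1.217, -1.133).

(1.217, -1.133)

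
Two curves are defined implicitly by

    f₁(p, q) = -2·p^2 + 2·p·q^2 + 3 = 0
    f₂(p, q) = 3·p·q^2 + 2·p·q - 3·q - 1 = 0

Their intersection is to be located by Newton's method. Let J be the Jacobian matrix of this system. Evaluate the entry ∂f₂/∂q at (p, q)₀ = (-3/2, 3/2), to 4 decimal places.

-19.5000

∂f₂/∂q = 6·p·q + 2·p - 3.
At (-3/2, 3/2) this is -19.5000.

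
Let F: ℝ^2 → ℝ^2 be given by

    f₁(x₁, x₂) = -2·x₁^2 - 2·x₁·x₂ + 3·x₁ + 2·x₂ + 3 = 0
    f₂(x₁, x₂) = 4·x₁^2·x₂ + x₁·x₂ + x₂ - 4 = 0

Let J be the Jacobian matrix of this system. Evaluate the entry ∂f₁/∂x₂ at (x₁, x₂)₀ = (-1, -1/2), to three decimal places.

∂f₁/∂x₂ = -2·x₁ + 2.
At (-1, -1/2) this is 4.000.

4.000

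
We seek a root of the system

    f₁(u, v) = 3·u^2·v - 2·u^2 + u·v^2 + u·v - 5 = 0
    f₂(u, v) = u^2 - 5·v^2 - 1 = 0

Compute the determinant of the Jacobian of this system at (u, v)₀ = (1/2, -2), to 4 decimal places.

-119.2500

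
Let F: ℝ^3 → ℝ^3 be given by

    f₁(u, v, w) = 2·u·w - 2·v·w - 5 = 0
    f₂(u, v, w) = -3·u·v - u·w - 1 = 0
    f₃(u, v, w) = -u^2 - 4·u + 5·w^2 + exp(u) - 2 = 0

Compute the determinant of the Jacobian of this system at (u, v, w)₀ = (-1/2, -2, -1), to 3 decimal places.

178.377

J = [[2·w, -2·w, 2·u - 2·v], [-3·v - w, -3·u, -u], [-2·u + exp(u) - 4, 0, 10·w]].
At the point, J = [[-2.000, 2.000, 3.000], [7.000, 1.500, 0.500], [-2.39347, 0.000, -10.000]].
det J = 178.377.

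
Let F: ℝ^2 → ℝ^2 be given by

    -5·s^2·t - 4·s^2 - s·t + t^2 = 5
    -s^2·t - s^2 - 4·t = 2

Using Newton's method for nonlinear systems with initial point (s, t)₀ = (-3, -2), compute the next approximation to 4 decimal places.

(-3.4759, -0.6265)

At (-3, -2): F = (47.0000, 15.0000).
Jacobian J = [[-10·s·t - 8·s - t, -5·s^2 - s + 2·t], [-2·s·t - 2·s, -s^2 - 4]].
At the point, J = [[-34.0000, -46.0000], [-6.0000, -13.0000]] (det J = 166.0000).
Solving J·Δ = −F gives Δ = (-0.4759, 1.3735).
Then the next iterate is (s, t)₁ = (-3.4759, -0.6265).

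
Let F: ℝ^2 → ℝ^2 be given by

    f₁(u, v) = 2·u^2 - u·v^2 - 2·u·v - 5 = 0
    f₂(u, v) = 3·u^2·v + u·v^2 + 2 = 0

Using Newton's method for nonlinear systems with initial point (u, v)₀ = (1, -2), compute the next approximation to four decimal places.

At (1, -2): F = (-3.0000, 0.0000).
Jacobian J = [[4·u - v^2 - 2·v, -2·u·v - 2·u], [6·u·v + v^2, 3·u^2 + 2·u·v]].
At the point, J = [[4.0000, 2.0000], [-8.0000, -1.0000]] (det J = 12.0000).
Solving J·Δ = −F gives Δ = (-0.2500, 2.0000).
Then the next iterate is (u, v)₁ = (0.7500, 0.0000).

(0.7500, 0.0000)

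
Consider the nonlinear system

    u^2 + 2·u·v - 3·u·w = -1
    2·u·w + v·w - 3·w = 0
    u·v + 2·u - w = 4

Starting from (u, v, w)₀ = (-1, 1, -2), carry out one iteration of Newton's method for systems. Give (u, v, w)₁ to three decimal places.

At (-1, 1, -2): F = (-6.000, 8.000, -5.000).
Jacobian J = [[2·u + 2·v - 3·w, 2·u, -3·u], [2·w, w, 2·u + v - 3], [v + 2, u, -1]].
At the point, J = [[6.000, -2.000, 3.000], [-4.000, -2.000, -4.000], [3.000, -1.000, -1.000]] (det J = 50.000).
Solving J·Δ = −F gives Δ = (1.960, 1.680, -0.800).
Then the next iterate is (u, v, w)₁ = (0.960, 2.680, -2.800).

(0.960, 2.680, -2.800)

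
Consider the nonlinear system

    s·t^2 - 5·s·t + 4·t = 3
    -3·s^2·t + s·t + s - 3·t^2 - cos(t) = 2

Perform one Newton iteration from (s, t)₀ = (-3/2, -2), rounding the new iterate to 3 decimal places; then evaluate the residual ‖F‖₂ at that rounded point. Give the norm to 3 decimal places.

7.752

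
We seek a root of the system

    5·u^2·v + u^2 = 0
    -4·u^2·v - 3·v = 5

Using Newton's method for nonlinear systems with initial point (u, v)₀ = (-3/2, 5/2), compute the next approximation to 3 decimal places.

At (-3/2, 5/2): F = (30.375, -35.000).
Jacobian J = [[10·u·v + 2·u, 5·u^2], [-8·u·v, -4·u^2 - 3]].
At the point, J = [[-40.500, 11.250], [30.000, -12.000]] (det J = 148.500).
Solving J·Δ = −F gives Δ = (-0.197, -3.409).
Then the next iterate is (u, v)₁ = (-1.697, -0.909).

(-1.697, -0.909)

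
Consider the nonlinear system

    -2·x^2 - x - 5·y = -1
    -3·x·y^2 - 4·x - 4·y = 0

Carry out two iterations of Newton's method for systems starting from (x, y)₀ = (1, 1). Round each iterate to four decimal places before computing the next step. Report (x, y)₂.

(-0.1869, 0.2374)

At (1, 1): F = (-7.0000, -11.0000).
Jacobian J = [[-4·x - 1, -5], [-3·y^2 - 4, -6·x·y - 4]].
At the point, J = [[-5.0000, -5.0000], [-7.0000, -10.0000]] (det J = 15.0000).
Solving J·Δ = −F gives Δ = (-1.0000, -0.4000).
Then the next iterate is (x, y)₁ = (0.0000, 0.6000).
Round to (0.0000, 0.6000) and repeat: F = (-2.0000, -2.4000), J = [[-1.0000, -5.0000], [-5.0800, -4.0000]].
Δ = (-0.1869, -0.3626), so (x, y)₂ = (-0.1869, 0.2374).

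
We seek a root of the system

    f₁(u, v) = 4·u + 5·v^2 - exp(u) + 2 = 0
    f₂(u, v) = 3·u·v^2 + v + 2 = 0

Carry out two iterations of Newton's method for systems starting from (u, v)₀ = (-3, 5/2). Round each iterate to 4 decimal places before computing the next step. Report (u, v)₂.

(-1.7989, 1.1231)

At (-3, 5/2): F = (21.200213, -51.7500).
Jacobian J = [[-exp(u) + 4, 10·v], [3·v^2, 6·u·v + 1]].
At the point, J = [[3.950213, 25.0000], [18.7500, -44.0000]] (det J = -642.559369).
Solving J·Δ = −F gives Δ = (0.5617, -0.9368).
Then the next iterate is (u, v)₁ = (-2.4383, 1.5632).
Round to (-2.4383, 1.5632) and repeat: F = (4.377462, -14.311448), J = [[3.912691, 15.6320], [7.330783, -21.869303]].
Δ = (0.6394, -0.4401), so (u, v)₂ = (-1.7989, 1.1231).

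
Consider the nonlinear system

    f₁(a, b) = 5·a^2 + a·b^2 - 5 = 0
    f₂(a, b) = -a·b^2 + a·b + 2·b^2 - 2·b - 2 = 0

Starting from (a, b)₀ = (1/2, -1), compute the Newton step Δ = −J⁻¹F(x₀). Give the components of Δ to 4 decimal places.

(0.5388, -0.0172)

At (1/2, -1): F = (-3.2500, 1.0000).
Jacobian J = [[10·a + b^2, 2·a·b], [-b^2 + b, -2·a·b + a + 4·b - 2]].
At the point, J = [[6.0000, -1.0000], [-2.0000, -4.5000]] (det J = -29.0000).
Solving J·Δ = −F gives Δ = (0.5388, -0.0172).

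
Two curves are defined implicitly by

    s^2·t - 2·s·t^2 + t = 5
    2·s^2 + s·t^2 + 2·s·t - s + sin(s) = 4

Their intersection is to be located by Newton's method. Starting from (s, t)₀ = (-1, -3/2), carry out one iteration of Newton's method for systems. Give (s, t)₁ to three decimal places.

At (-1, -3/2): F = (-3.500, -1.09147).
Jacobian J = [[2·s·t - 2·t^2, s^2 - 4·s·t + 1], [4·s + t^2 + 2·t + cos(s) - 1, 2·s·t + 2·s]].
At the point, J = [[-1.500, -4.000], [-5.20970, 1.000]] (det J = -22.33879).
Solving J·Δ = −F gives Δ = (-0.352, -0.743).
Then the next iterate is (s, t)₁ = (-1.352, -2.243).

(-1.352, -2.243)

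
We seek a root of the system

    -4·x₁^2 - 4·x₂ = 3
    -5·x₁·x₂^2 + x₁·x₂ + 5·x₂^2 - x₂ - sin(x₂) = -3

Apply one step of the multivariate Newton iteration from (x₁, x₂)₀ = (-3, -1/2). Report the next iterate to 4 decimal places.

At (-3, -1/2): F = (-37.0000, 10.479426).
Jacobian J = [[-8·x₁, -4], [-5·x₂^2 + x₂, -10·x₁·x₂ + x₁ + 10·x₂ - cos(x₂) - 1]].
At the point, J = [[24.0000, -4.0000], [-1.7500, -24.877583]] (det J = -604.061981).
Solving J·Δ = −F gives Δ = (1.5932, 0.3092).
Then the next iterate is (x₁, x₂)₁ = (-1.4068, -0.1908).

(-1.4068, -0.1908)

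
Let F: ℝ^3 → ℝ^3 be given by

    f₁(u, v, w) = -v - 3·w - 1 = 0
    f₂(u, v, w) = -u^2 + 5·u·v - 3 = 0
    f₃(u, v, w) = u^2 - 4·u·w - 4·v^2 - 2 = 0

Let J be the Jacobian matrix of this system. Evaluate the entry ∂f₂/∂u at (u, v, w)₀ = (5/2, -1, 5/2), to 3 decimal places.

∂f₂/∂u = -2·u + 5·v.
At (5/2, -1, 5/2) this is -10.000.

-10.000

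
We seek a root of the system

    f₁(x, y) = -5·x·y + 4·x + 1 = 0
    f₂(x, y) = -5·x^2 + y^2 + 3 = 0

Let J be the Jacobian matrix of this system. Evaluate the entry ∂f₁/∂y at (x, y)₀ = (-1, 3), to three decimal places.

∂f₁/∂y = -5·x.
At (-1, 3) this is 5.000.

5.000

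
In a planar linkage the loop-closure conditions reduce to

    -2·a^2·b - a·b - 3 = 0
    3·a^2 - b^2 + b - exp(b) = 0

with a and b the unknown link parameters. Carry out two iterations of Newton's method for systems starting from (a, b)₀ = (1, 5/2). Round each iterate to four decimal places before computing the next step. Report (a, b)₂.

(-0.4498, 0.4274)

At (1, 5/2): F = (-10.5000, -12.932494).
Jacobian J = [[-4·a·b - b, -2·a^2 - a], [6·a, -2·b - exp(b) + 1]].
At the point, J = [[-12.5000, -3.0000], [6.0000, -16.182494]] (det J = 220.281175).
Solving J·Δ = −F gives Δ = (-0.5952, -1.0199).
Then the next iterate is (a, b)₁ = (0.4048, 1.4801).
Round to (0.4048, 1.4801) and repeat: F = (-4.084212, -4.612392), J = [[-3.876678, -0.732526], [2.4288, -6.353585]].
Δ = (-0.8546, -1.0527), so (a, b)₂ = (-0.4498, 0.4274).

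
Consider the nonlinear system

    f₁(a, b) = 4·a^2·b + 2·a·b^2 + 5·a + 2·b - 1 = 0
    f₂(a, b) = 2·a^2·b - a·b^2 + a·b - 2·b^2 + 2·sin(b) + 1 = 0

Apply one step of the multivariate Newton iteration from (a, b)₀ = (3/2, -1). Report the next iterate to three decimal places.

At (3/2, -1): F = (-1.500, -10.18294).
Jacobian J = [[8·a·b + 2·b^2 + 5, 4·a^2 + 4·a·b + 2], [4·a·b - b^2 + b, 2·a^2 - 2·a·b + a - 4·b + 2·cos(b)]].
At the point, J = [[-5.000, 5.000], [-8.000, 14.08060]] (det J = -30.40302).
Solving J·Δ = −F gives Δ = (0.980, 1.280).
Then the next iterate is (a, b)₁ = (2.480, 0.280).

(2.480, 0.280)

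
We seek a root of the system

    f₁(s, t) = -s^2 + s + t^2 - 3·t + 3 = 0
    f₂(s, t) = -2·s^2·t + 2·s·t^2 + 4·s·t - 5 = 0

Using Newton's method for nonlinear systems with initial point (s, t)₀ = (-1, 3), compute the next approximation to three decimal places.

(-0.417, 2.083)

At (-1, 3): F = (1.000, -41.000).
Jacobian J = [[-2·s + 1, 2·t - 3], [-4·s·t + 2·t^2 + 4·t, -2·s^2 + 4·s·t + 4·s]].
At the point, J = [[3.000, 3.000], [42.000, -18.000]] (det J = -180.000).
Solving J·Δ = −F gives Δ = (0.583, -0.917).
Then the next iterate is (s, t)₁ = (-0.417, 2.083).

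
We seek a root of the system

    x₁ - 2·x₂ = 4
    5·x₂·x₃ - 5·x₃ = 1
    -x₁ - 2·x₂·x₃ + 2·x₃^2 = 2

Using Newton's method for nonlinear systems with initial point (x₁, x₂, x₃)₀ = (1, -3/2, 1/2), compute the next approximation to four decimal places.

At (1, -3/2, 1/2): F = (0.0000, -7.2500, -1.0000).
Jacobian J = [[1, -2, 0], [0, 5·x₃, 5·x₂ - 5], [-1, -2·x₃, -2·x₂ + 4·x₃]].
At the point, J = [[1.0000, -2.0000, 0.0000], [0.0000, 2.5000, -12.5000], [-1.0000, -1.0000, 5.0000]] (det J = -25.0000).
Solving J·Δ = −F gives Δ = (-3.9000, -1.9500, -0.9700).
Then the next iterate is (x₁, x₂, x₃)₁ = (-2.9000, -3.4500, -0.4700).

(-2.9000, -3.4500, -0.4700)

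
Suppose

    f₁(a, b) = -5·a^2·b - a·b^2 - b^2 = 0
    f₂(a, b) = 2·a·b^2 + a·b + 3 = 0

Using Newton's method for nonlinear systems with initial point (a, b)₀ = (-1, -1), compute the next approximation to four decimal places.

At (-1, -1): F = (5.0000, 2.0000).
Jacobian J = [[-10·a·b - b^2, -5·a^2 - 2·a·b - 2·b], [2·b^2 + b, 4·a·b + a]].
At the point, J = [[-11.0000, -5.0000], [1.0000, 3.0000]] (det J = -28.0000).
Solving J·Δ = −F gives Δ = (0.8929, -0.9643).
Then the next iterate is (a, b)₁ = (-0.1071, -1.9643).

(-0.1071, -1.9643)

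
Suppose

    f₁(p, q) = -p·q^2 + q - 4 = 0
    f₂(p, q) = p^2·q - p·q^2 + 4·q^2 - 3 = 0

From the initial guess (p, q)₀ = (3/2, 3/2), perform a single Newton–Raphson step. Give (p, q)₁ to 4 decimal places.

At (3/2, 3/2): F = (-5.8750, 6.0000).
Jacobian J = [[-q^2, -2·p·q + 1], [2·p·q - q^2, p^2 - 2·p·q + 8·q]].
At the point, J = [[-2.2500, -3.5000], [2.2500, 9.7500]] (det J = -14.0625).
Solving J·Δ = −F gives Δ = (-2.5800, -0.0200).
Then the next iterate is (p, q)₁ = (-1.0800, 1.4800).

(-1.0800, 1.4800)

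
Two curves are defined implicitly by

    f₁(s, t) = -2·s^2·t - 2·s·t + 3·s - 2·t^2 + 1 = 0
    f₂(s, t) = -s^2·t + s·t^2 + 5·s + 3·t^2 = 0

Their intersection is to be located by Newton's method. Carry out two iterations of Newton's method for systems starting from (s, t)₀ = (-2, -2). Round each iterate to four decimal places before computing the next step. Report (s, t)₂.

At (-2, -2): F = (-5.0000, 2.0000).
Jacobian J = [[-4·s·t - 2·t + 3, -2·s^2 - 2·s - 4·t], [-2·s·t + t^2 + 5, -s^2 + 2·s·t + 6·t]].
At the point, J = [[-9.0000, 4.0000], [1.0000, -8.0000]] (det J = 68.0000).
Solving J·Δ = −F gives Δ = (-0.4706, 0.1912).
Then the next iterate is (s, t)₁ = (-2.4706, -1.8088).
Round to (-2.4706, -1.8088) and repeat: F = (0.188382, 0.419738), J = [[-11.257685, -0.031329], [-0.665885, -8.019022]].
Δ = (0.0166, 0.0510), so (s, t)₂ = (-2.4540, -1.7578).

(-2.4540, -1.7578)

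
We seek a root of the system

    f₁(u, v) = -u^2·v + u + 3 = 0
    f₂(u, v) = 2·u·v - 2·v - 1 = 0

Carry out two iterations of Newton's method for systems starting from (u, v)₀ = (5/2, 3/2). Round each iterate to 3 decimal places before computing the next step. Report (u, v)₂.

(16.115, -0.013)

At (5/2, 3/2): F = (-3.875, 3.500).
Jacobian J = [[-2·u·v + 1, -u^2], [2·v, 2·u - 2]].
At the point, J = [[-6.500, -6.250], [3.000, 3.000]] (det J = -0.750).
Solving J·Δ = −F gives Δ = (13.667, -14.833).
Then the next iterate is (u, v)₁ = (16.167, -13.333).
Round to (16.167, -13.333) and repeat: F = (3504.03840, -405.44322), J = [[432.10922, -261.37189], [-26.666, 30.334]].
Δ = (-0.052, 13.320), so (u, v)₂ = (16.115, -0.013).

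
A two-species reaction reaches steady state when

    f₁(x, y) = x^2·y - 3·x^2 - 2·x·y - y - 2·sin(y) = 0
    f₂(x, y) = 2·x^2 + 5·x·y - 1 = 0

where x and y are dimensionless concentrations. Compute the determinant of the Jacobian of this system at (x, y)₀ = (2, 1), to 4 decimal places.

-72.9521

J = [[2·x·y - 6·x - 2·y, x^2 - 2·x - 2·cos(y) - 1], [4·x + 5·y, 5·x]].
At the point, J = [[-10.0000, -2.080605], [13.0000, 10.0000]].
det J = -72.9521.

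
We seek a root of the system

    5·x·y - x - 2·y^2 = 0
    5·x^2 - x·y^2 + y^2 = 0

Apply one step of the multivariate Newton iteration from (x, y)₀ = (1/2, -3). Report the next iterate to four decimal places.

At (1/2, -3): F = (-26.0000, 5.7500).
Jacobian J = [[5·y - 1, 5·x - 4·y], [10·x - y^2, -2·x·y + 2·y]].
At the point, J = [[-16.0000, 14.5000], [-4.0000, -3.0000]] (det J = 106.0000).
Solving J·Δ = −F gives Δ = (0.0507, 1.8491).
Then the next iterate is (x, y)₁ = (0.5507, -1.1509).

(0.5507, -1.1509)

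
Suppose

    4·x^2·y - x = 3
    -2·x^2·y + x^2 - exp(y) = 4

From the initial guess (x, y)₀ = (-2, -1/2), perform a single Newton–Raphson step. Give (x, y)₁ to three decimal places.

At (-2, -1/2): F = (-9.000, 3.39347).
Jacobian J = [[8·x·y - 1, 4·x^2], [-4·x·y + 2·x, -2·x^2 - exp(y)]].
At the point, J = [[7.000, 16.000], [-8.000, -8.60653]] (det J = 67.75429).
Solving J·Δ = −F gives Δ = (-0.342, 0.712).
Then the next iterate is (x, y)₁ = (-2.342, 0.212).

(-2.342, 0.212)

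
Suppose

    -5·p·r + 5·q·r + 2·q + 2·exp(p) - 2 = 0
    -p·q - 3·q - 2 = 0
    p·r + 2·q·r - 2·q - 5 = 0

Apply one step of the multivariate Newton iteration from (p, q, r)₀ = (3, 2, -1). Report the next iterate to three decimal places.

(1.935, 0.022, 0.003)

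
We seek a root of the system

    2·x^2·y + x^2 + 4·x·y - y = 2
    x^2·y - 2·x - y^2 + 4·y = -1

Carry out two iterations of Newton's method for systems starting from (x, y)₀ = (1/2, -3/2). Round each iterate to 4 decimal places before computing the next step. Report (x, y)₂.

At (1/2, -3/2): F = (-4.0000, -8.6250).
Jacobian J = [[4·x·y + 2·x + 4·y, 2·x^2 + 4·x - 1], [2·x·y - 2, x^2 - 2·y + 4]].
At the point, J = [[-8.0000, 1.5000], [-3.5000, 7.2500]] (det J = -52.7500).
Solving J·Δ = −F gives Δ = (-0.3045, 1.0427).
Then the next iterate is (x, y)₁ = (0.1955, -0.4573).
Round to (0.1955, -0.4573) and repeat: F = (-1.897045, -1.446801), J = [[-1.795809, -0.141559], [-2.178804, 4.952820]].
Δ = (-1.0432, -0.1668), so (x, y)₂ = (-0.8477, -0.6241).

(-0.8477, -0.6241)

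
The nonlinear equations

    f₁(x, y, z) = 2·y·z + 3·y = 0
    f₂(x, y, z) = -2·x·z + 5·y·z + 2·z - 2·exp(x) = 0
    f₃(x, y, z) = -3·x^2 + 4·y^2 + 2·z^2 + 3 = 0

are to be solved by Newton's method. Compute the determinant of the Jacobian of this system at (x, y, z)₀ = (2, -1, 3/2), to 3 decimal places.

679.562

J = [[0, 2·z + 3, 2·y], [-2·z - 2·exp(x), 5·z, -2·x + 5·y + 2], [-6·x, 8·y, 4·z]].
At the point, J = [[0.000, 6.000, -2.000], [-17.77811, 7.500, -7.000], [-12.000, -8.000, 6.000]].
det J = 679.562.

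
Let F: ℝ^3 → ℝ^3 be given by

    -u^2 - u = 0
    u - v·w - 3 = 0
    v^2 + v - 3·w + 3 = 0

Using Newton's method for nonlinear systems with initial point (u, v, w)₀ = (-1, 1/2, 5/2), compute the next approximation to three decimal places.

At (-1, 1/2, 5/2): F = (0.000, -5.250, -3.750).
Jacobian J = [[-2·u - 1, 0, 0], [1, -w, -v], [0, 2·v + 1, -3]].
At the point, J = [[1.000, 0.000, 0.000], [1.000, -2.500, -0.500], [0.000, 2.000, -3.000]] (det J = 8.500).
Solving J·Δ = −F gives Δ = (0.000, -1.632, -2.338).
Then the next iterate is (u, v, w)₁ = (-1.000, -1.132, 0.162).

(-1.000, -1.132, 0.162)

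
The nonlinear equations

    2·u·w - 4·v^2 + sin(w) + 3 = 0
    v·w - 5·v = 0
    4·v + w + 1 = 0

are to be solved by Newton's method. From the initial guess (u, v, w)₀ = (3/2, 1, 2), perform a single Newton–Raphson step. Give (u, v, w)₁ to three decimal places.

At (3/2, 1, 2): F = (5.90930, -3.000, 7.000).
Jacobian J = [[2·w, -8·v, 2·u + cos(w)], [0, w - 5, v], [0, 4, 1]].
At the point, J = [[4.000, -8.000, 2.58385], [0.000, -3.000, 1.000], [0.000, 4.000, 1.000]] (det J = -28.000).
Solving J·Δ = −F gives Δ = (-3.504, -1.429, -1.286).
Then the next iterate is (u, v, w)₁ = (-2.004, -0.429, 0.714).

(-2.004, -0.429, 0.714)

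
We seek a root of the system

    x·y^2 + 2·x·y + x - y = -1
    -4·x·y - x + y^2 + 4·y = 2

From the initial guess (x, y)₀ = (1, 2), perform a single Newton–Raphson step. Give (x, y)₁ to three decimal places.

At (1, 2): F = (8.000, 1.000).
Jacobian J = [[y^2 + 2·y + 1, 2·x·y + 2·x - 1], [-4·y - 1, -4·x + 2·y + 4]].
At the point, J = [[9.000, 5.000], [-9.000, 4.000]] (det J = 81.000).
Solving J·Δ = −F gives Δ = (-0.333, -1.000).
Then the next iterate is (x, y)₁ = (0.667, 1.000).

(0.667, 1.000)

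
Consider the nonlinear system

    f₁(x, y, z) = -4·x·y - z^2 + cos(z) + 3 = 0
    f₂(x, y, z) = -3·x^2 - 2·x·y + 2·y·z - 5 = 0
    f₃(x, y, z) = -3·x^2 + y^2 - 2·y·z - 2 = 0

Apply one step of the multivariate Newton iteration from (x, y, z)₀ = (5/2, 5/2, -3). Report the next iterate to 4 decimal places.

At (5/2, 5/2, -3): F = (-31.989992, -51.2500, 0.5000).
Jacobian J = [[-4·y, -4·x, -2·z - sin(z)], [-6·x - 2·y, -2·x + 2·z, 2·y], [-6·x, 2·y - 2·z, -2·y]].
At the point, J = [[-10.0000, -10.0000, 6.141120], [-20.0000, -11.0000, 5.0000], [-15.0000, 11.0000, -5.0000]] (det J = -614.331203).
Solving J·Δ = −F gives Δ = (-1.4500, -2.8025, -1.7154).
Then the next iterate is (x, y, z)₁ = (1.0500, -0.3025, -4.7154).

(1.0500, -0.3025, -4.7154)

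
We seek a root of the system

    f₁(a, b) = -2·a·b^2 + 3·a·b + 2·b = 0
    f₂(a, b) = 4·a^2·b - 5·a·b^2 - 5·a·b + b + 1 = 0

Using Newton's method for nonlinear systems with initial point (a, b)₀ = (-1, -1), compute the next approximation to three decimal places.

At (-1, -1): F = (3.000, -4.000).
Jacobian J = [[-2·b^2 + 3·b, -4·a·b + 3·a + 2], [8·a·b - 5·b^2 - 5·b, 4·a^2 - 10·a·b - 5·a + 1]].
At the point, J = [[-5.000, -5.000], [8.000, 0.000]] (det J = 40.000).
Solving J·Δ = −F gives Δ = (0.500, 0.100).
Then the next iterate is (a, b)₁ = (-0.500, -0.900).

(-0.500, -0.900)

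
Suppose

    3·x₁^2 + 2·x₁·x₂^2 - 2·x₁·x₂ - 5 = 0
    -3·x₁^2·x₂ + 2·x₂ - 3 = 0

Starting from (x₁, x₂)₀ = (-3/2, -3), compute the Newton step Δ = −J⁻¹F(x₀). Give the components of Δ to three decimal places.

At (-3/2, -3): F = (-34.250, 11.250).
Jacobian J = [[6·x₁ + 2·x₂^2 - 2·x₂, 4·x₁·x₂ - 2·x₁], [-6·x₁·x₂, -3·x₁^2 + 2]].
At the point, J = [[15.000, 21.000], [-27.000, -4.750]] (det J = 495.750).
Solving J·Δ = −F gives Δ = (0.148, 1.525).

(0.148, 1.525)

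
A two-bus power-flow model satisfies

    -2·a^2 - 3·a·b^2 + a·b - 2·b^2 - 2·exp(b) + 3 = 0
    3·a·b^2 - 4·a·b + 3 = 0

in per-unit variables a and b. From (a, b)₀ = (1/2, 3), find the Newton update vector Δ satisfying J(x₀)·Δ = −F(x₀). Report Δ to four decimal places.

(-0.2244, -1.0192)

At (1/2, 3): F = (-67.671074, 10.5000).
Jacobian J = [[-4·a - 3·b^2 + b, -6·a·b + a - 4·b - 2·exp(b)], [3·b^2 - 4·b, 6·a·b - 4·a]].
At the point, J = [[-26.0000, -60.671074], [15.0000, 7.0000]] (det J = 728.066108).
Solving J·Δ = −F gives Δ = (-0.2244, -1.0192).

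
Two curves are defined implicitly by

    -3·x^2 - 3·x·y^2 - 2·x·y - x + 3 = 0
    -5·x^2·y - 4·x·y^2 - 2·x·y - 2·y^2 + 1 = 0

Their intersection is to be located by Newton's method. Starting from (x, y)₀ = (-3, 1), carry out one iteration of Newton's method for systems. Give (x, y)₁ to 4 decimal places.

(-2.0224, 0.7612)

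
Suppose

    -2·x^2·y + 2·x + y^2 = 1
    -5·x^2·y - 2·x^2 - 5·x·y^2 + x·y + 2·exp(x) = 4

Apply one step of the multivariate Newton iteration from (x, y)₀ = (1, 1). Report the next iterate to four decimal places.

(1.0000, 0.3169)

At (1, 1): F = (0.0000, -9.563436).
Jacobian J = [[-4·x·y + 2, -2·x^2 + 2·y], [-10·x·y - 4·x - 5·y^2 + y + 2·exp(x), -5·x^2 - 10·x·y + x]].
At the point, J = [[-2.0000, 0.0000], [-12.563436, -14.0000]] (det J = 28.0000).
Solving J·Δ = −F gives Δ = (0.0000, -0.6831).
Then the next iterate is (x, y)₁ = (1.0000, 0.3169).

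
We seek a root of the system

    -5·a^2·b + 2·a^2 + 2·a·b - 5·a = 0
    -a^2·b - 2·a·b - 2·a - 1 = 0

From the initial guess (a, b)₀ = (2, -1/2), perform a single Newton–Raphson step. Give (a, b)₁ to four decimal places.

At (2, -1/2): F = (6.0000, -1.0000).
Jacobian J = [[-10·a·b + 4·a + 2·b - 5, -5·a^2 + 2·a], [-2·a·b - 2·b - 2, -a^2 - 2·a]].
At the point, J = [[12.0000, -16.0000], [1.0000, -8.0000]] (det J = -80.0000).
Solving J·Δ = −F gives Δ = (-0.8000, -0.2250).
Then the next iterate is (a, b)₁ = (1.2000, -0.7250).

(1.2000, -0.7250)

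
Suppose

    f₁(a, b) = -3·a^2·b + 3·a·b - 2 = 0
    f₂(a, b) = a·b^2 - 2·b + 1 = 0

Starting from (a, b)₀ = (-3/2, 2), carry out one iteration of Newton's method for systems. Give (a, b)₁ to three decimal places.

(-0.855, 1.197)

At (-3/2, 2): F = (-24.500, -9.000).
Jacobian J = [[-6·a·b + 3·b, -3·a^2 + 3·a], [b^2, 2·a·b - 2]].
At the point, J = [[24.000, -11.250], [4.000, -8.000]] (det J = -147.000).
Solving J·Δ = −F gives Δ = (0.645, -0.803).
Then the next iterate is (a, b)₁ = (-0.855, 1.197).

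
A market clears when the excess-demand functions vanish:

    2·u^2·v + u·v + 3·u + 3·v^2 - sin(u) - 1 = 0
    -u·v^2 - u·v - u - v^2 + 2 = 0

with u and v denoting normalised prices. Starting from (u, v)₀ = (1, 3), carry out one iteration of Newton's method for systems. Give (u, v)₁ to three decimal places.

(2.370, 0.091)

At (1, 3): F = (37.15853, -20.000).
Jacobian J = [[4·u·v + v - cos(u) + 3, 2·u^2 + u + 6·v], [-v^2 - v - 1, -2·u·v - u - 2·v]].
At the point, J = [[17.45970, 21.000], [-13.000, -13.000]] (det J = 46.02393).
Solving J·Δ = −F gives Δ = (1.370, -2.909).
Then the next iterate is (u, v)₁ = (2.370, 0.091).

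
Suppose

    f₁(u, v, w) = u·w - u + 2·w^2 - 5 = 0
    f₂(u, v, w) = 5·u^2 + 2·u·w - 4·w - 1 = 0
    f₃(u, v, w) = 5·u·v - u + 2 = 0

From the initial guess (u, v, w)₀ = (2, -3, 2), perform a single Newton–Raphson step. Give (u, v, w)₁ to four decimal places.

(1.2083, -1.2667, 1.5792)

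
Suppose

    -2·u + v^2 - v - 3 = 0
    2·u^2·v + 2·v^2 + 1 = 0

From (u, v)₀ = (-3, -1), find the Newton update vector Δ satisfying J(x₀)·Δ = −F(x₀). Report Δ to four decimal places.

(-3.1250, 3.7500)

At (-3, -1): F = (5.0000, -15.0000).
Jacobian J = [[-2, 2·v - 1], [4·u·v, 2·u^2 + 4·v]].
At the point, J = [[-2.0000, -3.0000], [12.0000, 14.0000]] (det J = 8.0000).
Solving J·Δ = −F gives Δ = (-3.1250, 3.7500).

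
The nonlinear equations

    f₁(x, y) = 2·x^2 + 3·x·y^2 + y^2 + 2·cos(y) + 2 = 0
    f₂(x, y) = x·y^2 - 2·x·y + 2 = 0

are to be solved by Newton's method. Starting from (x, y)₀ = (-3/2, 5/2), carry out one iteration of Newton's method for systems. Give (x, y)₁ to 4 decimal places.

At (-3/2, 5/2): F = (-16.977287, 0.1250).
Jacobian J = [[4·x + 3·y^2, 6·x·y + 2·y - 2·sin(y)], [y^2 - 2·y, 2·x·y - 2·x]].
At the point, J = [[12.7500, -18.696944], [1.2500, -4.5000]] (det J = -34.003820).
Solving J·Δ = −F gives Δ = (2.3155, 0.6710).
Then the next iterate is (x, y)₁ = (0.8155, 3.1710).

(0.8155, 3.1710)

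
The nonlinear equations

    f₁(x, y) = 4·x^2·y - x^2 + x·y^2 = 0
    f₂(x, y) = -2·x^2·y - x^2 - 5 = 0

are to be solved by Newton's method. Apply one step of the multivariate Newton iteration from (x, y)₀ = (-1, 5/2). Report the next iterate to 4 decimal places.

(-0.5352, -0.2113)

At (-1, 5/2): F = (2.7500, -11.0000).
Jacobian J = [[8·x·y - 2·x + y^2, 4·x^2 + 2·x·y], [-4·x·y - 2·x, -2·x^2]].
At the point, J = [[-11.7500, -1.0000], [12.0000, -2.0000]] (det J = 35.5000).
Solving J·Δ = −F gives Δ = (0.4648, -2.7113).
Then the next iterate is (x, y)₁ = (-0.5352, -0.2113).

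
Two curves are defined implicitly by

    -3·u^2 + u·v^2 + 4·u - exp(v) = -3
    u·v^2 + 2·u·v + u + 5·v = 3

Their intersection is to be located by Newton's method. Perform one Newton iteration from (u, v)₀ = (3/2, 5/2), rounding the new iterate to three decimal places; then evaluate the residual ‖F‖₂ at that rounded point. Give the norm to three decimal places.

7.690

At (3/2, 5/2): F = (-0.55749, 27.875).
Jacobian J = [[-6·u + v^2 + 4, 2·u·v - exp(v)], [v^2 + 2·v + 1, 2·u·v + 2·u + 5]].
At the point, J = [[1.250, -4.68249], [12.250, 15.500]] (det J = 76.73555).
Solving J·Δ = −F gives Δ = (-1.588, -0.543).
Then the next iterate is (u, v)₁ = (-0.088, 1.957).
Re-evaluating at (-0.088, 1.957): F = (-4.79032, 6.01554), so ‖F‖₂ = 7.690.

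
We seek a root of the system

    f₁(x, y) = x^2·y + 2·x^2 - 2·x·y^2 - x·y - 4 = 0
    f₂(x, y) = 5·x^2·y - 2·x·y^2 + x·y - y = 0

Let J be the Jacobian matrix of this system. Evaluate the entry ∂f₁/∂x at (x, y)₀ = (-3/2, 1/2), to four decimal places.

-8.5000

∂f₁/∂x = 2·x·y + 4·x - 2·y^2 - y.
At (-3/2, 1/2) this is -8.5000.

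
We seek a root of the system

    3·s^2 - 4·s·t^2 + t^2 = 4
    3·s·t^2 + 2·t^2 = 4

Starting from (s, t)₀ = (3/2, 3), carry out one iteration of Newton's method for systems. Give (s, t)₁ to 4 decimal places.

(1.4475, 1.6389)

At (3/2, 3): F = (-42.2500, 54.5000).
Jacobian J = [[6·s - 4·t^2, -8·s·t + 2·t], [3·t^2, 6·s·t + 4·t]].
At the point, J = [[-27.0000, -30.0000], [27.0000, 39.0000]] (det J = -243.0000).
Solving J·Δ = −F gives Δ = (-0.0525, -1.3611).
Then the next iterate is (s, t)₁ = (1.4475, 1.6389).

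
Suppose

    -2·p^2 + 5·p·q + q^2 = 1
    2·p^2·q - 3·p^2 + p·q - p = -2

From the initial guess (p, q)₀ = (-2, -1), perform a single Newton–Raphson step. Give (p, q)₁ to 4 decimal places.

(-1.3333, -0.6667)

At (-2, -1): F = (2.0000, -14.0000).
Jacobian J = [[-4·p + 5·q, 5·p + 2·q], [4·p·q - 6·p + q - 1, 2·p^2 + p]].
At the point, J = [[3.0000, -12.0000], [18.0000, 6.0000]] (det J = 234.0000).
Solving J·Δ = −F gives Δ = (0.6667, 0.3333).
Then the next iterate is (p, q)₁ = (-1.3333, -0.6667).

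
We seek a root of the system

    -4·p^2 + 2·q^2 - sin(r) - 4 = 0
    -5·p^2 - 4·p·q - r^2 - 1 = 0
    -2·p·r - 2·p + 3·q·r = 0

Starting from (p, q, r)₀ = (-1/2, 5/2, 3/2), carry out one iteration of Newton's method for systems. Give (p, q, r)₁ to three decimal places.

(-0.135, 1.697, 0.522)

At (-1/2, 5/2, 3/2): F = (6.50251, 0.500, 13.750).
Jacobian J = [[-8·p, 4·q, -cos(r)], [-10·p - 4·q, -4·p, -2·r], [-2·r - 2, 3·r, -2·p + 3·q]].
At the point, J = [[4.000, 10.000, -0.07074], [-5.000, 2.000, -3.000], [-5.000, 4.500, 8.500]] (det J = 697.88422).
Solving J·Δ = −F gives Δ = (0.365, -0.803, -0.978).
Then the next iterate is (p, q, r)₁ = (-0.135, 1.697, 0.522).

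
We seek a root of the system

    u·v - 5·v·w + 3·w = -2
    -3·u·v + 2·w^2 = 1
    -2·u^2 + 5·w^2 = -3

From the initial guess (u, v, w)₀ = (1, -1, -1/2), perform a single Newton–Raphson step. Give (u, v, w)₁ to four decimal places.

(2.2131, 1.3934, -1.0205)

At (1, -1, -1/2): F = (-3.0000, 2.5000, 2.2500).
Jacobian J = [[v, u - 5·w, -5·v + 3], [-3·v, -3·u, 4·w], [-4·u, 0, 10·w]].
At the point, J = [[-1.0000, 3.5000, 8.0000], [3.0000, -3.0000, -2.0000], [-4.0000, 0.0000, -5.0000]] (det J = -30.5000).
Solving J·Δ = −F gives Δ = (1.2131, 2.3934, -0.5205).
Then the next iterate is (u, v, w)₁ = (2.2131, 1.3934, -1.0205).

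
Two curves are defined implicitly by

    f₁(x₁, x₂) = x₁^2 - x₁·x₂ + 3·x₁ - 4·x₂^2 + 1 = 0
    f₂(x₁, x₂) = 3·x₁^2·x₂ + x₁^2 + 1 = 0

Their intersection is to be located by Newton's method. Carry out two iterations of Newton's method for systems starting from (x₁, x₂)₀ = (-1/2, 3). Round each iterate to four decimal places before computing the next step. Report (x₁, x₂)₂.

At (-1/2, 3): F = (-34.7500, 3.5000).
Jacobian J = [[2·x₁ - x₂ + 3, -x₁ - 8·x₂], [6·x₁·x₂ + 2·x₁, 3·x₁^2]].
At the point, J = [[-1.0000, -23.5000], [-10.0000, 0.7500]] (det J = -235.7500).
Solving J·Δ = −F gives Δ = (0.2383, -1.4889).
Then the next iterate is (x₁, x₂)₁ = (-0.2617, 1.5111).
Round to (-0.2617, 1.5111) and repeat: F = (-8.454851, 1.378959), J = [[0.9655, -11.8271], [-2.896129, 0.205461]].
Δ = (0.4279, -0.6799), so (x₁, x₂)₂ = (0.1662, 0.8312).

(0.1662, 0.8312)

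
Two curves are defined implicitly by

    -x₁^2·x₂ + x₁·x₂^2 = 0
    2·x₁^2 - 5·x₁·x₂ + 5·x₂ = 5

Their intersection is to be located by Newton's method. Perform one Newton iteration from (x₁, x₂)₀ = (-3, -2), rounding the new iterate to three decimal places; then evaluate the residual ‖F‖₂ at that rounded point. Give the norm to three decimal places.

At (-3, -2): F = (6.000, -27.000).
Jacobian J = [[-2·x₁·x₂ + x₂^2, -x₁^2 + 2·x₁·x₂], [4·x₁ - 5·x₂, -5·x₁ + 5]].
At the point, J = [[-8.000, 3.000], [-2.000, 20.000]] (det J = -154.000).
Solving J·Δ = −F gives Δ = (1.305, 1.481).
Then the next iterate is (x₁, x₂)₁ = (-1.695, -0.519).
Re-evaluating at (-1.695, -0.519): F = (1.03453, -6.24747), so ‖F‖₂ = 6.333.

6.333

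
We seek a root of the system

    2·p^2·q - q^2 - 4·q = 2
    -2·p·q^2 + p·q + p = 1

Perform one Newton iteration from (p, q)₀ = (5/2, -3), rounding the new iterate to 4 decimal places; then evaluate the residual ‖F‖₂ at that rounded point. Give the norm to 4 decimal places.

At (5/2, -3): F = (-36.5000, -51.0000).
Jacobian J = [[4·p·q, 2·p^2 - 2·q - 4], [-2·q^2 + q + 1, -4·p·q + p]].
At the point, J = [[-30.0000, 14.5000], [-20.0000, 32.5000]] (det J = -685.0000).
Solving J·Δ = −F gives Δ = (-0.6522, 1.1679).
Then the next iterate is (p, q)₁ = (1.8478, -1.8321).
Re-evaluating at (1.8478, -1.8321): F = (-10.539106, -14.942170), so ‖F‖₂ = 18.2850.

18.2850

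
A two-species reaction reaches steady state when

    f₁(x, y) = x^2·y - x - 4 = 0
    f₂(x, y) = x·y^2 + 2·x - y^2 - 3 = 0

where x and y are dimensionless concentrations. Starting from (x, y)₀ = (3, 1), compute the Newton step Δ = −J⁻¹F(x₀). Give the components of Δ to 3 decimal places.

(-5.286, 2.714)

At (3, 1): F = (2.000, 5.000).
Jacobian J = [[2·x·y - 1, x^2], [y^2 + 2, 2·x·y - 2·y]].
At the point, J = [[5.000, 9.000], [3.000, 4.000]] (det J = -7.000).
Solving J·Δ = −F gives Δ = (-5.286, 2.714).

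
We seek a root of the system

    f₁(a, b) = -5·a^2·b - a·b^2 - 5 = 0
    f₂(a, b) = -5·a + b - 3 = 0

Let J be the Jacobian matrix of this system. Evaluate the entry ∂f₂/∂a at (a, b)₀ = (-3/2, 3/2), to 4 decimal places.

∂f₂/∂a = -5.
At (-3/2, 3/2) this is -5.0000.

-5.0000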